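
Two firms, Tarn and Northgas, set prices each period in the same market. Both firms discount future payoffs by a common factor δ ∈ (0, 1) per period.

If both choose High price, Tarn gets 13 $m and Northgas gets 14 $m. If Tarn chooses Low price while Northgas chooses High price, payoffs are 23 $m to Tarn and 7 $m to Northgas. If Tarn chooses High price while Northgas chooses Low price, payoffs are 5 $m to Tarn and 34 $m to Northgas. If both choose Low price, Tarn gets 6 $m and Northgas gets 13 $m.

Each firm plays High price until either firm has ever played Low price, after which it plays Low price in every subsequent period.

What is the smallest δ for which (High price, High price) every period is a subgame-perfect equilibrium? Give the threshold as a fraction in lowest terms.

Tarn: cooperation gives 13 each period; deviation gives 23 once then 6 forever.
  13/(1−δ) ≥ 23 + 6δ/(1−δ) ⇒ δ ≥ 10/17.
Northgas: cooperation gives 14 each period; deviation gives 34 once then 13 forever.
  δ ≥ 20/21.
Both must hold, so the binding constraint is Northgas's: δ ≥ 20/21.

20/21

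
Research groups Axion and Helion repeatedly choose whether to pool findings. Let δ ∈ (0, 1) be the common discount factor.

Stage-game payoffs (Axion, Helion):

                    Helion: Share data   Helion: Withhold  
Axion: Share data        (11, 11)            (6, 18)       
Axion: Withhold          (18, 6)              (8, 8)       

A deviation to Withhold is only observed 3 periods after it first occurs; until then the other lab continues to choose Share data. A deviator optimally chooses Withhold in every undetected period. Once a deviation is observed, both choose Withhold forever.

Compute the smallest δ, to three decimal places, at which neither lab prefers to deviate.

Deviating for the 3 undetected periods gains 18−11 = 7 per period over cooperation, then loses 11−8 = 3 per period forever once punishment starts.
Gain: 7(1 + δ + … + δ^2); loss: 3·δ^3/(1−δ).
No profitable deviation ⇔ 7(1−δ^3) ≤ 3·δ^3, i.e. δ^3 ≥ 7/(7+3) = 7/10.
Hence δ ≥ (7/10)^(1/3) ≈ 0.888.

0.888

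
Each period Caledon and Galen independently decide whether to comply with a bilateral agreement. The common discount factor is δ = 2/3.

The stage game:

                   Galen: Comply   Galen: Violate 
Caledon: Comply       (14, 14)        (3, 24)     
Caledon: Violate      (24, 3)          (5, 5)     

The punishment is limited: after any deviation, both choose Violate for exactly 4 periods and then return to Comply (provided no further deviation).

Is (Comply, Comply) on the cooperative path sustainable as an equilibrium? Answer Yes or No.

Yes

A one-shot deviation gives 24 now, then 5 for 4 periods, then back to 14.
Gain from deviating: (24−14) today; loss: (14−5) in each of the next 4 periods.
No-deviation condition: (14−5)(δ+…+δ^4) ≥ 24−14, i.e. δ+…+δ^4 ≥ 10/9.
At δ = 2/3: δ+…+δ^4 = 1.6049 ≥ 1.1111.
So cooperation is sustainable.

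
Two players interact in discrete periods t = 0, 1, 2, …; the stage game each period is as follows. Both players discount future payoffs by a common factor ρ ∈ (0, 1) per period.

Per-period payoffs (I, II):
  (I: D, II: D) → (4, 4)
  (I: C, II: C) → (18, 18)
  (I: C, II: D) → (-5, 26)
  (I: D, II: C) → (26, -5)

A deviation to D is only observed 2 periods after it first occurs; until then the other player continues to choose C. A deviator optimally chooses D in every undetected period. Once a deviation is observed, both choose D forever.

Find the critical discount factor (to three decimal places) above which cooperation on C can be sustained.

0.603

A deviator earns 26 for 2 periods, then 4 forever; cooperating earns 18 forever. Multiplying the IC by (1−ρ):
18 ≥ 26(1−ρ^2) + 4ρ^2, so 22·ρ^2 ≥ 8 and ρ^2 ≥ 4/11.
ρ ≥ (4/11)^(1/2) ≈ 0.603.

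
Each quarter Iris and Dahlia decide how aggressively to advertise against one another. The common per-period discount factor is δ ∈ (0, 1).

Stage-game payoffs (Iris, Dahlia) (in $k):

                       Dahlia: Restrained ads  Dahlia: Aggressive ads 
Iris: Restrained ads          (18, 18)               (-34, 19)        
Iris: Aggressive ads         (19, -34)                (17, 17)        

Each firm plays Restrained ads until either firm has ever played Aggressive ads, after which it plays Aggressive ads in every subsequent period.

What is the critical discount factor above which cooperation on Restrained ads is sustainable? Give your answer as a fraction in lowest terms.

1/2

18/(1−δ) ≥ 19 + 17δ/(1−δ)
18 ≥ 19 − 2δ
δ ≥ 1/2.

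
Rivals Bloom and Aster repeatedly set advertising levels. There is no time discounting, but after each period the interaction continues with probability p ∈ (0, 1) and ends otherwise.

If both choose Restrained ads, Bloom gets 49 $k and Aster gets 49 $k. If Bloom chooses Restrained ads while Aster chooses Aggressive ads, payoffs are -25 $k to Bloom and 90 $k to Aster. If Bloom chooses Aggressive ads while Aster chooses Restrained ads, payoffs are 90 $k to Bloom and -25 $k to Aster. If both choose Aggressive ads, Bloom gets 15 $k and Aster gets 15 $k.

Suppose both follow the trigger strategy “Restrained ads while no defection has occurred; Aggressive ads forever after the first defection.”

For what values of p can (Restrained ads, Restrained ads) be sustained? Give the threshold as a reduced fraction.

Expected cooperation value is 49 + p·49 + p²·49 + … = 49/(1−p); deviation gives 90 + p·15/(1−p).
49 ≥ 90(1−p) + 15p ⇒ 75p ≥ 41 ⇒ p ≥ 41/75.

41/75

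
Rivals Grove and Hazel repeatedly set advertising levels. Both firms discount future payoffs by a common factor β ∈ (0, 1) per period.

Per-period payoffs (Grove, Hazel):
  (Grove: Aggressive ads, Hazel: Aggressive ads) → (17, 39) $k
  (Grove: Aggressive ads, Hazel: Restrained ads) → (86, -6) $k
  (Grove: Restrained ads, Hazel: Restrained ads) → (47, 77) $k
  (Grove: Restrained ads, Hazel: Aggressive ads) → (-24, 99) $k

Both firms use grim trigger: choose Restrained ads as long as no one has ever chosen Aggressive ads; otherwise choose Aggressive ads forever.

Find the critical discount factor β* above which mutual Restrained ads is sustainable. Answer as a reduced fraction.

13/23

For Grove: deviation gain 86−47 = 39, per-period punishment loss 47−17 = 30. IC gives β ≥ 39/69 = 13/23.
For Hazel: gain 22, loss 38 per period, so β ≥ 22/60 = 11/30.
The tighter constraint is Grove's, so cooperation needs β ≥ 13/23.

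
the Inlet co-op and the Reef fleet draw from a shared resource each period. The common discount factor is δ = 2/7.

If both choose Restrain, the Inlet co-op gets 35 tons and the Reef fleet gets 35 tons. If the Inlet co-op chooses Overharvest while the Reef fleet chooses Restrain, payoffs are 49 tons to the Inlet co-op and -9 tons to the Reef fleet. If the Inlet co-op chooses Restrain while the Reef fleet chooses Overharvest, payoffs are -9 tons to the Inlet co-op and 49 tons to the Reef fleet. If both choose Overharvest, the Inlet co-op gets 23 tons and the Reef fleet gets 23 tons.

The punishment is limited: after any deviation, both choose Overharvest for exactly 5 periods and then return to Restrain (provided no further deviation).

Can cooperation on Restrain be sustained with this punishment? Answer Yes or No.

A one-shot deviation gives 49 now, then 23 for 5 periods, then back to 35.
Gain from deviating: (49−35) today; loss: (35−23) in each of the next 5 periods.
No-deviation condition: (35−23)(δ+…+δ^5) ≥ 49−35, i.e. δ+…+δ^5 ≥ 7/6.
At δ = 2/7: δ+…+δ^5 = 0.3992 < 1.1667.
So cooperation is not sustainable.

No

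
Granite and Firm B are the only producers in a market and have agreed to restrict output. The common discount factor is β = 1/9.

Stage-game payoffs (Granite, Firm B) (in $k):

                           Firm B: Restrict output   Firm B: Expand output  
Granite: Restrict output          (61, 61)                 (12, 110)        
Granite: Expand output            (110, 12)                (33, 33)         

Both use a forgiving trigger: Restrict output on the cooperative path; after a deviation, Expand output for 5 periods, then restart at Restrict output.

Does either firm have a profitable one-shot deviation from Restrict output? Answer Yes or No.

Yes

IC: β+…+β^5 ≥ (110−61)/(61−33) = 7/4.
At β = 1/9: partial sum = 0.1250 < 1.7500. Cooperation not sustainable.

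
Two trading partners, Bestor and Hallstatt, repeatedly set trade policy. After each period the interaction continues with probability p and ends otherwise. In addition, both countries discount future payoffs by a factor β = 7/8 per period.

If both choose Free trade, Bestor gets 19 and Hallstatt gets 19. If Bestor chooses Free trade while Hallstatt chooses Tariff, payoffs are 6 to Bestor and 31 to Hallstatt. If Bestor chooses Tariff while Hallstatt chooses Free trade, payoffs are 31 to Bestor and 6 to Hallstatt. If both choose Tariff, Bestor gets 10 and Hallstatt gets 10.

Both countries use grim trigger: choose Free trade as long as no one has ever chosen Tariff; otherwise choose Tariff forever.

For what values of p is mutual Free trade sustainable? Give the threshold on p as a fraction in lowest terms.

32/49

Expected continuation weight on next period's payoff is β·p = 7/8·p, which plays the role of the discount factor.
Cooperation requires 7/8·p ≥ (31−19)/(31−10) = 4/7, hence p ≥ 32/49.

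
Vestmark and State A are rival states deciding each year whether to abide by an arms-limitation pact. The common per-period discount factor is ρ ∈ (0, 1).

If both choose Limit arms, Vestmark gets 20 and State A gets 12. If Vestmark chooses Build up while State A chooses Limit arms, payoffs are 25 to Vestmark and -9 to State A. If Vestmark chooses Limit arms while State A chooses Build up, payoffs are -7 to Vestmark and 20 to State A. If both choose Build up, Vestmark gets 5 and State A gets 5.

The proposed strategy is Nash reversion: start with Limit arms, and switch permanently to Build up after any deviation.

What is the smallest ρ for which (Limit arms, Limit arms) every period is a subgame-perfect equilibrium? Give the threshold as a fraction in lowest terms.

For Vestmark: deviation gain 25−20 = 5, per-period punishment loss 20−5 = 15. IC gives ρ ≥ 5/20 = 1/4.
For State A: gain 8, loss 7 per period, so ρ ≥ 8/15.
The tighter constraint is State A's, so cooperation needs ρ ≥ 8/15.

8/15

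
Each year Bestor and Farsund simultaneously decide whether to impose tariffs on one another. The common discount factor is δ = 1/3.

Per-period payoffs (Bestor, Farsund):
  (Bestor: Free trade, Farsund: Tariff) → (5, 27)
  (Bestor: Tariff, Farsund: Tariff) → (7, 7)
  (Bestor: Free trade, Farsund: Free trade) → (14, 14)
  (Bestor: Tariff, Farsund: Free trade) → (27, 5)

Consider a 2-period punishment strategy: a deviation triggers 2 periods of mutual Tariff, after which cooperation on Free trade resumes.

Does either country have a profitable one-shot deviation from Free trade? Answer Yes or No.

Yes

IC: δ+…+δ^2 ≥ (27−14)/(14−7) = 13/7.
At δ = 1/3: partial sum = 0.4444 < 1.8571. Cooperation not sustainable.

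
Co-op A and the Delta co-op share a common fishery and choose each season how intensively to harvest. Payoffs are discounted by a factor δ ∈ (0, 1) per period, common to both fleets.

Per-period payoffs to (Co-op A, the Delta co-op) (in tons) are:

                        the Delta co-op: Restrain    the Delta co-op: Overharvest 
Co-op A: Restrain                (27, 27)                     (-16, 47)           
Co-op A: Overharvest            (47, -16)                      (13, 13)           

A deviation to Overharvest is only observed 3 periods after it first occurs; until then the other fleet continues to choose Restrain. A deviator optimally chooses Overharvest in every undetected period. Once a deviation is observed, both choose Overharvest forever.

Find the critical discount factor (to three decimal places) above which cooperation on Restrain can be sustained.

The best deviation is to choose Overharvest for all 3 undetected periods, earning 47 each, then 13 forever once detected.
Deviation value: 47(1−δ^3)/(1−δ) + 13δ^3/(1−δ); cooperation value: 27/(1−δ).
IC: 27 ≥ 47(1−δ^3) + 13δ^3 = 47 − 34δ^3.
So δ^3 ≥ 20/34 = 10/17, giving δ ≥ (10/17)^(1/3) ≈ 0.838.

0.838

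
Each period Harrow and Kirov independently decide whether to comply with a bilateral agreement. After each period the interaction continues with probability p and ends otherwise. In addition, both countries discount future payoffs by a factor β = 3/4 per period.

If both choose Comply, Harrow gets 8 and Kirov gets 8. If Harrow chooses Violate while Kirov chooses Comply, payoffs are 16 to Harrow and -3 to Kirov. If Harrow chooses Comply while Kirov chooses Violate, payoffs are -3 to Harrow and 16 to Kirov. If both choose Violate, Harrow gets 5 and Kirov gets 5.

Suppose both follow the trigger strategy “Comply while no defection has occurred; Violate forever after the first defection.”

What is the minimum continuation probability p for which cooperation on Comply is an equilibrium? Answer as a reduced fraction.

Expected continuation weight on next period's payoff is β·p = 3/4·p, which plays the role of the discount factor.
Cooperation requires 3/4·p ≥ (16−8)/(16−5) = 8/11, hence p ≥ 32/33.

32/33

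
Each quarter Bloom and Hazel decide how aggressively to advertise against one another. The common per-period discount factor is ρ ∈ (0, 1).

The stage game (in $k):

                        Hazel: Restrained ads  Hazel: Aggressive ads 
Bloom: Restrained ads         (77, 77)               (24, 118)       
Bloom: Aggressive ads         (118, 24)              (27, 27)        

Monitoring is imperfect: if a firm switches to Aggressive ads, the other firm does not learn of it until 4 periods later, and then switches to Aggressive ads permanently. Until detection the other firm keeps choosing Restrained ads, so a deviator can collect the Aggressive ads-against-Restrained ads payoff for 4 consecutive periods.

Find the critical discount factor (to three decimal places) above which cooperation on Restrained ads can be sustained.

The best deviation is to choose Aggressive ads for all 4 undetected periods, earning 118 each, then 27 forever once detected.
Deviation value: 118(1−ρ^4)/(1−ρ) + 27ρ^4/(1−ρ); cooperation value: 77/(1−ρ).
IC: 77 ≥ 118(1−ρ^4) + 27ρ^4 = 118 − 91ρ^4.
So ρ^4 ≥ 41/91, giving ρ ≥ (41/91)^(1/4) ≈ 0.819.

0.819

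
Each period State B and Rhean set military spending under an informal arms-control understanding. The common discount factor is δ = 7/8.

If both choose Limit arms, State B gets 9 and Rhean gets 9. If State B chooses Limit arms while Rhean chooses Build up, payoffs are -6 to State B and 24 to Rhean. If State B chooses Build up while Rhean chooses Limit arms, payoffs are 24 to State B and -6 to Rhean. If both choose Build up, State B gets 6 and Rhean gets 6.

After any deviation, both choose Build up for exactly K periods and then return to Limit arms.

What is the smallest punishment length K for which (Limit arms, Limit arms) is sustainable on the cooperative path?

IC: δ(1−δ^K)/(1−δ) ≥ (24−9)/(9−6) = 5.
With δ = 7/8: need 1 − δ^K ≥ 5·(1−7/8)/(7/8), i.e. δ^K ≤ 0.2857.
Since (7/8)^9 = 0.3007 and (7/8)^10 = 0.2631, the smallest such K is 10.

10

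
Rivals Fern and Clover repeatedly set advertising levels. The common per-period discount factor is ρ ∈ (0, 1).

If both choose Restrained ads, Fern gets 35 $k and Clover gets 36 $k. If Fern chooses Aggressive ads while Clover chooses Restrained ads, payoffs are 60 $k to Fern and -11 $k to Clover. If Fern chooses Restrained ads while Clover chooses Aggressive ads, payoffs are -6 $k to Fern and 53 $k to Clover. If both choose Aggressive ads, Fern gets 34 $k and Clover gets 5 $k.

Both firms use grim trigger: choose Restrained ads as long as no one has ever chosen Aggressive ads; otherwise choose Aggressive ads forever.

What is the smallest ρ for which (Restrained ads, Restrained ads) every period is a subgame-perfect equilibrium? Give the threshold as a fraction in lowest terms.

Fern's threshold: (60−35)/(60−34) = 25/26.
Clover's threshold: (53−36)/(53−5) = 17/48.
25/26 > 17/48, so Fern binds and ρ* = 25/26.

25/26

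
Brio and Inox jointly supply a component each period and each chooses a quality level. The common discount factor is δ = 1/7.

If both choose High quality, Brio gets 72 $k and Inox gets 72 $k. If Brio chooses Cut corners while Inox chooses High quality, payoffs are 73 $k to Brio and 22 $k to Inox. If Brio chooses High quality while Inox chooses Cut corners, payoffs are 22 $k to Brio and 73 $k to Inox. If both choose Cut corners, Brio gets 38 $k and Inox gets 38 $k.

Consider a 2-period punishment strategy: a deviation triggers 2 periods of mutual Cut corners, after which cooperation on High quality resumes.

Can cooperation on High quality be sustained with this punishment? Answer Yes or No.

Comparing payoff streams over the 3 periods until play realigns: cooperate → 72(1+δ+…+δ^2); deviate → 73 + 38(δ+…+δ^2).
Cooperation is sustained iff (72−38)(δ+…+δ^2) ≥ 73−72.
δ+…+δ^2 = 1/7·(1−(1/7)^2)/(1−1/7) = 0.1633, and (73−72)/(72−38) = 0.0294.
0.1633 ≥ 0.0294, so cooperation is sustainable.

Yes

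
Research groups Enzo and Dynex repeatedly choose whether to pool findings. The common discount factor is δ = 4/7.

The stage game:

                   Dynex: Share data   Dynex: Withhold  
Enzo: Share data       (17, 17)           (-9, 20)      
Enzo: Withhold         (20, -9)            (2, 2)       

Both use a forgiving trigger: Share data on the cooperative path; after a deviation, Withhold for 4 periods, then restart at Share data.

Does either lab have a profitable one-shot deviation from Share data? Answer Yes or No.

Comparing payoff streams over the 5 periods until play realigns: cooperate → 17(1+δ+…+δ^4); deviate → 20 + 2(δ+…+δ^4).
Cooperation is sustained iff (17−2)(δ+…+δ^4) ≥ 20−17.
δ+…+δ^4 = 4/7·(1−(4/7)^4)/(1−4/7) = 1.1912, and (20−17)/(17−2) = 0.2000.
1.1912 ≥ 0.2000, so cooperation is sustainable.

No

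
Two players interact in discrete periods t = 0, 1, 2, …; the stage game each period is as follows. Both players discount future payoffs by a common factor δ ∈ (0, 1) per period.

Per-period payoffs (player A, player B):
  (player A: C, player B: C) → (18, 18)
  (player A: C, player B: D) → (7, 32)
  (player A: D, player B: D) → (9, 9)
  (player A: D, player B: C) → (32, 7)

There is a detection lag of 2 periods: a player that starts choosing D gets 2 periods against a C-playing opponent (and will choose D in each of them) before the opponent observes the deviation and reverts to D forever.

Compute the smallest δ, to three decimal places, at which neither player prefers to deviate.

The best deviation is to choose D for all 2 undetected periods, earning 32 each, then 9 forever once detected.
Deviation value: 32(1−δ^2)/(1−δ) + 9δ^2/(1−δ); cooperation value: 18/(1−δ).
IC: 18 ≥ 32(1−δ^2) + 9δ^2 = 32 − 23δ^2.
So δ^2 ≥ 14/23, giving δ ≥ (14/23)^(1/2) ≈ 0.780.

0.780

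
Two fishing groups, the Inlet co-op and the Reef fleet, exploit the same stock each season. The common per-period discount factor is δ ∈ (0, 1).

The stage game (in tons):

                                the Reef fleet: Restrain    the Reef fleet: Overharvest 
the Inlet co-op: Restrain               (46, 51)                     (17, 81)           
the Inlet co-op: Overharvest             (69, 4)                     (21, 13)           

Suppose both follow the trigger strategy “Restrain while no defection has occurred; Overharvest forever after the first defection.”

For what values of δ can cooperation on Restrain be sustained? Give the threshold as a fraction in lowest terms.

23/48

For the Inlet co-op: deviation gain 69−46 = 23, per-period punishment loss 46−21 = 25. IC gives δ ≥ 23/48.
For the Reef fleet: gain 30, loss 38 per period, so δ ≥ 30/68 = 15/34.
The tighter constraint is the Inlet co-op's, so cooperation needs δ ≥ 23/48.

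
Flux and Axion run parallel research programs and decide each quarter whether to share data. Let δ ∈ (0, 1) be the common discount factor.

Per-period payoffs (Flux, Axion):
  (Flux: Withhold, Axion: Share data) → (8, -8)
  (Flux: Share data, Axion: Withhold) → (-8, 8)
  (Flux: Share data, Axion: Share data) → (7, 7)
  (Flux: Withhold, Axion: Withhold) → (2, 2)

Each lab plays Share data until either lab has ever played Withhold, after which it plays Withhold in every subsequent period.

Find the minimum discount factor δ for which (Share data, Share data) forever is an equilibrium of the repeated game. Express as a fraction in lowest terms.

Under grim trigger the critical discount factor is (T−C)/(T−P) with T = 8, C = 7, P = 2.
δ* = (8−7)/(8−2) = 1/6.

1/6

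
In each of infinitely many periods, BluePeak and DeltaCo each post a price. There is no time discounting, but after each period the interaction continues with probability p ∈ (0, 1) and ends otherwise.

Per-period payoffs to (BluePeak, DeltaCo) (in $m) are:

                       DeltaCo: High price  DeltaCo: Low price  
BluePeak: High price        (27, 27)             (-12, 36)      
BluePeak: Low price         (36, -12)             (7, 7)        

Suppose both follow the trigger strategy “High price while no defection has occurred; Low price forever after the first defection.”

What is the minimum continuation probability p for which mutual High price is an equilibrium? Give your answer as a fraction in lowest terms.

9/29

Expected cooperation value is 27 + p·27 + p²·27 + … = 27/(1−p); deviation gives 36 + p·7/(1−p).
27 ≥ 36(1−p) + 7p ⇒ 29p ≥ 9 ⇒ p ≥ 9/29.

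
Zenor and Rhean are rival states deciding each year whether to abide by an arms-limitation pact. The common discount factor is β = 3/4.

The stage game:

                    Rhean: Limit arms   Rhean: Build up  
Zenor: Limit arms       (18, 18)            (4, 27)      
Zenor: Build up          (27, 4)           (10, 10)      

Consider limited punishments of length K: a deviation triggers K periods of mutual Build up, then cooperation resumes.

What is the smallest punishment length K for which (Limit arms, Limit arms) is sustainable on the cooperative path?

2

Need Σ_{k=1}^{K} β^k ≥ (27−18)/(18−10) = 1.1250 at β = 3/4.
At K = 1 the sum is 0.7500 < 1.1250; at K = 2 it is 1.3125 ≥ 1.1250.
So the minimum punishment length is K = 2.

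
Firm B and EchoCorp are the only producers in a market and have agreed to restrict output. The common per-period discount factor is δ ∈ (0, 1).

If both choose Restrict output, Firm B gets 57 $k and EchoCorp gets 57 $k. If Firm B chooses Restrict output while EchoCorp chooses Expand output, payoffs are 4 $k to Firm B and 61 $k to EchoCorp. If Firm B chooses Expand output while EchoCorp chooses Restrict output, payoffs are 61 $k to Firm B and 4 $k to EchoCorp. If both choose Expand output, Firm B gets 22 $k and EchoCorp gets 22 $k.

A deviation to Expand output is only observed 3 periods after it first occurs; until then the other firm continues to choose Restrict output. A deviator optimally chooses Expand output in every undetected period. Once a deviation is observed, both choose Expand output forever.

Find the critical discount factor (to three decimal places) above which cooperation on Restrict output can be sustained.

Deviating for the 3 undetected periods gains 61−57 = 4 per period over cooperation, then loses 57−22 = 35 per period forever once punishment starts.
Gain: 4(1 + δ + … + δ^2); loss: 35·δ^3/(1−δ).
No profitable deviation ⇔ 4(1−δ^3) ≤ 35·δ^3, i.e. δ^3 ≥ 4/(4+35) = 4/39.
Hence δ ≥ (4/39)^(1/3) ≈ 0.468.

0.468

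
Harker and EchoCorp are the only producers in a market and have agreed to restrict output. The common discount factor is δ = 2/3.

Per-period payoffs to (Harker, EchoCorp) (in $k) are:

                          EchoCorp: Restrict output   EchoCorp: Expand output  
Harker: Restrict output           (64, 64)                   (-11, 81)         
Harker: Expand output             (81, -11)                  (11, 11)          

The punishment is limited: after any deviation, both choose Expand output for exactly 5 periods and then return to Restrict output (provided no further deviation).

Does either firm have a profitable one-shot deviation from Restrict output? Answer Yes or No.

A one-shot deviation gives 81 now, then 11 for 5 periods, then back to 64.
Gain from deviating: (81−64) today; loss: (64−11) in each of the next 5 periods.
No-deviation condition: (64−11)(δ+…+δ^5) ≥ 81−64, i.e. δ+…+δ^5 ≥ 17/53.
At δ = 2/3: δ+…+δ^5 = 1.7366 ≥ 0.3208.
So cooperation is sustainable.

No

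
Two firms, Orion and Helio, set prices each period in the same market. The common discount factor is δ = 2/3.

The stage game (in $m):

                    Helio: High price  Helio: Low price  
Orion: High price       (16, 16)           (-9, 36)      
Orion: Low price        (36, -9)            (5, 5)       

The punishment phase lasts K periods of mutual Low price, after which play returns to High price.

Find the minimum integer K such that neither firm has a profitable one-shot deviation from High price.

6

No profitable deviation requires (16−5)(δ+…+δ^K) ≥ 36−16, i.e. δ+…+δ^K ≥ 20/11 ≈ 1.8182.
With δ = 2/3, the partial sums are K=1: 0.6667, K=2: 1.1111, K=3: 1.4074, K=4: 1.6049, K=5: 1.7366, K=6: 1.8244.
K = 6 is the first length at which the sum reaches 1.8182.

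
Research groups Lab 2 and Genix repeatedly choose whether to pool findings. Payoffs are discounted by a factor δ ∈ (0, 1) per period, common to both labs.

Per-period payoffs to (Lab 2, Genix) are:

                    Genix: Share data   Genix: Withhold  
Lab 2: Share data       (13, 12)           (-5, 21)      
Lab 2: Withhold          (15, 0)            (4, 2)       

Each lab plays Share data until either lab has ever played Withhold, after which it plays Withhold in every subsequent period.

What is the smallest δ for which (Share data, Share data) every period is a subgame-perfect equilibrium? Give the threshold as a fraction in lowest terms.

9/19

Lab 2: cooperation gives 13 each period; deviation gives 15 once then 4 forever.
  13/(1−δ) ≥ 15 + 4δ/(1−δ) ⇒ δ ≥ 2/11.
Genix: cooperation gives 12 each period; deviation gives 21 once then 2 forever.
  δ ≥ 9/19.
Both must hold, so the binding constraint is Genix's: δ ≥ 9/19.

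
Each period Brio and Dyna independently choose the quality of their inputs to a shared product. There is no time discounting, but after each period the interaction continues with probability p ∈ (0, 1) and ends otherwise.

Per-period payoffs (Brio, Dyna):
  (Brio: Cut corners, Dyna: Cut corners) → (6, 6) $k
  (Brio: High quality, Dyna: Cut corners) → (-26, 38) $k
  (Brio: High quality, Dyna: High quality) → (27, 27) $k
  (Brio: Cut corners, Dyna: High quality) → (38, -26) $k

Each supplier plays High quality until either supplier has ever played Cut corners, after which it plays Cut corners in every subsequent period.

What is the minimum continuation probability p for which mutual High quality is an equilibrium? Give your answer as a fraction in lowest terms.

11/32

With no time discounting, the continuation probability p plays the role of the discount factor.
Grim-trigger IC: 27/(1−p) ≥ 38 + 6p/(1−p) ⇒ p ≥ (38−27)/(38−6) = 11/32.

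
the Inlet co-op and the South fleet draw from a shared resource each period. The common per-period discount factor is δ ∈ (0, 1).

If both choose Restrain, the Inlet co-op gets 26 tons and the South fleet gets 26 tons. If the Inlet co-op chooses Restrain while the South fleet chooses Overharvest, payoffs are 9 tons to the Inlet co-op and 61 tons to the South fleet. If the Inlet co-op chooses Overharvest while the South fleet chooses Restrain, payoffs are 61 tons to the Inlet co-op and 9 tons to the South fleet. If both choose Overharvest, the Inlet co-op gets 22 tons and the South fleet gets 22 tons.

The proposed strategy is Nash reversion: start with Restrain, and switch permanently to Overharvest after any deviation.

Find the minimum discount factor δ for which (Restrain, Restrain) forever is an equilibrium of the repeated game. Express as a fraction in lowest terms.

Cooperation forever yields 26 each period: 26/(1−δ).
Deviating yields 61 once, then 22 forever: 61 + 22δ/(1−δ).
No profitable deviation requires 26/(1−δ) ≥ 61 + 22δ/(1−δ).
Multiplying by (1−δ): 26 ≥ 61(1−δ) + 22δ = 61 − 39δ.
So 39δ ≥ 35, i.e. δ ≥ 35/39.

35/39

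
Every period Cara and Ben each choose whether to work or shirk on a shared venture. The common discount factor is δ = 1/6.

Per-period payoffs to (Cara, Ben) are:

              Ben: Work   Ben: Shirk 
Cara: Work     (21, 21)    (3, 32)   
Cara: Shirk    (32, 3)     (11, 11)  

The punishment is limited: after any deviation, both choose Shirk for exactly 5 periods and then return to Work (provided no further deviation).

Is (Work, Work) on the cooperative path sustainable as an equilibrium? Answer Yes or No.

No

Comparing payoff streams over the 6 periods until play realigns: cooperate → 21(1+δ+…+δ^5); deviate → 32 + 11(δ+…+δ^5).
Cooperation is sustained iff (21−11)(δ+…+δ^5) ≥ 32−21.
δ+…+δ^5 = 1/6·(1−(1/6)^5)/(1−1/6) = 0.2000, and (32−21)/(21−11) = 1.1000.
0.2000 < 1.1000, so cooperation is not sustainable.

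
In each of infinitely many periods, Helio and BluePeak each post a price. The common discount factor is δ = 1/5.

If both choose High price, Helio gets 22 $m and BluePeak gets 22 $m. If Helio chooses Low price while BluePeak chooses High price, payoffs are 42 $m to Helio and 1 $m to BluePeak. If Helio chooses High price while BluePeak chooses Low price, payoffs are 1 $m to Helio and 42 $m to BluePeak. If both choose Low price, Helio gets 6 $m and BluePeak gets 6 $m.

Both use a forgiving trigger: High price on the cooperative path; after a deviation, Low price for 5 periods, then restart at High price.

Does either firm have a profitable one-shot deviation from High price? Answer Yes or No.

Yes

A one-shot deviation gives 42 now, then 6 for 5 periods, then back to 22.
Gain from deviating: (42−22) today; loss: (22−6) in each of the next 5 periods.
No-deviation condition: (22−6)(δ+…+δ^5) ≥ 42−22, i.e. δ+…+δ^5 ≥ 5/4.
At δ = 1/5: δ+…+δ^5 = 0.2499 < 1.2500.
So cooperation is not sustainable.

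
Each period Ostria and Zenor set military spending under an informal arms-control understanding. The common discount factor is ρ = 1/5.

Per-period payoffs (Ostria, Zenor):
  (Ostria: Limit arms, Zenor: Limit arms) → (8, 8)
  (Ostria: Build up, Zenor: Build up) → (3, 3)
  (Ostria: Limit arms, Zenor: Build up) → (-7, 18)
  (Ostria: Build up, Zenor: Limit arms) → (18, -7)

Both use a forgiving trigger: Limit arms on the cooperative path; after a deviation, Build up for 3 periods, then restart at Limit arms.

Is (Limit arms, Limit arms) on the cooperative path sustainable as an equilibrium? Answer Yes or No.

No

IC: ρ+…+ρ^3 ≥ (18−8)/(8−3) = 2.
At ρ = 1/5: partial sum = 0.2480 < 2.0000. Cooperation not sustainable.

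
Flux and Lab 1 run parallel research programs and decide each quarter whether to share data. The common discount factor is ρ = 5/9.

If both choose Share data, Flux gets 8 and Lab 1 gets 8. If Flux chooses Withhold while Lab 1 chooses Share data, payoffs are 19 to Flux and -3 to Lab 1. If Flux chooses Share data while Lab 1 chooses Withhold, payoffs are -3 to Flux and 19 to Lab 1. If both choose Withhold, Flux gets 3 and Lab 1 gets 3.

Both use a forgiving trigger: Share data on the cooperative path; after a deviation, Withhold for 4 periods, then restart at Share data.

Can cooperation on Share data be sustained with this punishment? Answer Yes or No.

No

IC: ρ+…+ρ^4 ≥ (19−8)/(8−3) = 11/5.
At ρ = 5/9: partial sum = 1.1309 < 2.2000. Cooperation not sustainable.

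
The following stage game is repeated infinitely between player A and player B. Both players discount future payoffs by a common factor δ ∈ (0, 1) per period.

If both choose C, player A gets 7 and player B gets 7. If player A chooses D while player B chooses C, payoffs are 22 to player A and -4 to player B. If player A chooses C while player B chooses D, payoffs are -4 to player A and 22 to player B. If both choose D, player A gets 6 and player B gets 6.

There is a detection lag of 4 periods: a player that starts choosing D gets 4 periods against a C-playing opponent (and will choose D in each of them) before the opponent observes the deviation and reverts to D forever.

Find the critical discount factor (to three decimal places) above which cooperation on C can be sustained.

0.984

The best deviation is to choose D for all 4 undetected periods, earning 22 each, then 6 forever once detected.
Deviation value: 22(1−δ^4)/(1−δ) + 6δ^4/(1−δ); cooperation value: 7/(1−δ).
IC: 7 ≥ 22(1−δ^4) + 6δ^4 = 22 − 16δ^4.
So δ^4 ≥ 15/16, giving δ ≥ (15/16)^(1/4) ≈ 0.984.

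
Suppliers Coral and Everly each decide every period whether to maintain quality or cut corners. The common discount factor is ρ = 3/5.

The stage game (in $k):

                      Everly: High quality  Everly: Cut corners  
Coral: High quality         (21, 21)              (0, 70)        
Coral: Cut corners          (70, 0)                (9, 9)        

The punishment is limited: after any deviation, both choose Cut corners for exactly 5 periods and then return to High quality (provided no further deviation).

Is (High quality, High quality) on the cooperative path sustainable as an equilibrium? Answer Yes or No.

A one-shot deviation gives 70 now, then 9 for 5 periods, then back to 21.
Gain from deviating: (70−21) today; loss: (21−9) in each of the next 5 periods.
No-deviation condition: (21−9)(ρ+…+ρ^5) ≥ 70−21, i.e. ρ+…+ρ^5 ≥ 49/12.
At ρ = 3/5: ρ+…+ρ^5 = 1.3834 < 4.0833.
So cooperation is not sustainable.

No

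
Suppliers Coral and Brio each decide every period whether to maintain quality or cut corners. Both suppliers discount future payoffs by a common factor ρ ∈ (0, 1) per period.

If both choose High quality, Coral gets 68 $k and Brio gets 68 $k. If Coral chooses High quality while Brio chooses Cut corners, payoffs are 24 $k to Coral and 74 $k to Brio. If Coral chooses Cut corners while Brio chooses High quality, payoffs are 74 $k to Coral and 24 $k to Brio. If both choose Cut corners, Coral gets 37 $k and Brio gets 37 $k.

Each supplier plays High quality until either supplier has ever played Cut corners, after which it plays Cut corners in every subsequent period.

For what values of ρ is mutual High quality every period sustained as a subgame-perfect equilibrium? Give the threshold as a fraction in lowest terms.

Cooperation forever yields 68 each period: 68/(1−ρ).
Deviating yields 74 once, then 37 forever: 74 + 37ρ/(1−ρ).
No profitable deviation requires 68/(1−ρ) ≥ 74 + 37ρ/(1−ρ).
Multiplying by (1−ρ): 68 ≥ 74(1−ρ) + 37ρ = 74 − 37ρ.
So 37ρ ≥ 6, i.e. ρ ≥ 6/37.

6/37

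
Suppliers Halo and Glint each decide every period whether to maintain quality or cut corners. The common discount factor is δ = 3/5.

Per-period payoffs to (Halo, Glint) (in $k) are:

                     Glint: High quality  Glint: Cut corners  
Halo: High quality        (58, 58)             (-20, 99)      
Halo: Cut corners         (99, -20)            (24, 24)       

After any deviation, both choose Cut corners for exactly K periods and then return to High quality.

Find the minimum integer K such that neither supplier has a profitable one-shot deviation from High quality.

Need Σ_{k=1}^{K} δ^k ≥ (99−58)/(58−24) = 1.2059 at δ = 3/5.
At K = 3 the sum is 1.1760 < 1.2059; at K = 4 it is 1.3056 ≥ 1.2059.
So the minimum punishment length is K = 4.

4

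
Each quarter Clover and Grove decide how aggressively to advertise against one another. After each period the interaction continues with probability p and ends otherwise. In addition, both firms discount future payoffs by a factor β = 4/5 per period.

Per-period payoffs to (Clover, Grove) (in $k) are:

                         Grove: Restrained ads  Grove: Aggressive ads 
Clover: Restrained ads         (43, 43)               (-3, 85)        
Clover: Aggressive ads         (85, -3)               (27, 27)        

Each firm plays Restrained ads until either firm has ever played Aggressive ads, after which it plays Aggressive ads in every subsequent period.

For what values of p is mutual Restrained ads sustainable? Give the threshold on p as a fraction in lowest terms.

Expected continuation weight on next period's payoff is β·p = 4/5·p, which plays the role of the discount factor.
Cooperation requires 4/5·p ≥ (85−43)/(85−27) = 21/29, hence p ≥ 105/116.

105/116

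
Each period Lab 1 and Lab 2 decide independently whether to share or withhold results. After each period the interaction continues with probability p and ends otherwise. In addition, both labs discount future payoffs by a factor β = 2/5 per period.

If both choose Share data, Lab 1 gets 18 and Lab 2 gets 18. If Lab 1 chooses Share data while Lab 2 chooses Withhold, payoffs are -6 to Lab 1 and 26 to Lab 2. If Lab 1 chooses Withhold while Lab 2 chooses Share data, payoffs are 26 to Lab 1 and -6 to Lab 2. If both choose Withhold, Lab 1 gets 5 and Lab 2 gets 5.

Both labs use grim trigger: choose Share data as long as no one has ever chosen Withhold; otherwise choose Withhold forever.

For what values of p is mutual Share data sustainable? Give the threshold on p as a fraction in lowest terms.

With continuation probability p and discount β, the effective per-period discount factor is βp.
Grim-trigger IC: βp ≥ (26−18)/(26−5) = 8/21.
So p ≥ (8/21)/(2/5) = 20/21.

20/21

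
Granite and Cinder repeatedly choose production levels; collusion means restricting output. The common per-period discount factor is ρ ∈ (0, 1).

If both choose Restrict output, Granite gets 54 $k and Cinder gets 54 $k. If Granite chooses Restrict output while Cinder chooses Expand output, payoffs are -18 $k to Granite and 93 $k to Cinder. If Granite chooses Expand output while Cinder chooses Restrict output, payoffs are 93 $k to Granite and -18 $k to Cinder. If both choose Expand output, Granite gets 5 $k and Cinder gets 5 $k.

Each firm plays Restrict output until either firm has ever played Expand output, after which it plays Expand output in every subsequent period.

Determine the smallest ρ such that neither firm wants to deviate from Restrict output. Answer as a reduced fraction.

39/88

One-period gain from deviating is 93 − 54 = 39. The loss is 54 − 5 = 49 in every subsequent period, with present value 49·ρ/(1−ρ).
Deviation is unprofitable when 49·ρ/(1−ρ) ≥ 39, i.e. ρ/(1−ρ) ≥ 39/49.
Equivalently ρ ≥ 39/(39+49) = 39/88.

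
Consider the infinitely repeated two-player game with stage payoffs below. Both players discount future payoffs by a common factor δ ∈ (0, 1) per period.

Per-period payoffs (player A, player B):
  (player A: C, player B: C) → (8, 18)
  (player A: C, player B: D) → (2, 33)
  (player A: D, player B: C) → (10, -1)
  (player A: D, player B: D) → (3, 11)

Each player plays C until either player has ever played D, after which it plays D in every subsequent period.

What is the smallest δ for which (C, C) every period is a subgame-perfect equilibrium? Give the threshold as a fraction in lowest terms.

player A's threshold: (10−8)/(10−3) = 2/7.
player B's threshold: (33−18)/(33−11) = 15/22.
2/7 < 15/22, so player B binds and δ* = 15/22.

15/22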